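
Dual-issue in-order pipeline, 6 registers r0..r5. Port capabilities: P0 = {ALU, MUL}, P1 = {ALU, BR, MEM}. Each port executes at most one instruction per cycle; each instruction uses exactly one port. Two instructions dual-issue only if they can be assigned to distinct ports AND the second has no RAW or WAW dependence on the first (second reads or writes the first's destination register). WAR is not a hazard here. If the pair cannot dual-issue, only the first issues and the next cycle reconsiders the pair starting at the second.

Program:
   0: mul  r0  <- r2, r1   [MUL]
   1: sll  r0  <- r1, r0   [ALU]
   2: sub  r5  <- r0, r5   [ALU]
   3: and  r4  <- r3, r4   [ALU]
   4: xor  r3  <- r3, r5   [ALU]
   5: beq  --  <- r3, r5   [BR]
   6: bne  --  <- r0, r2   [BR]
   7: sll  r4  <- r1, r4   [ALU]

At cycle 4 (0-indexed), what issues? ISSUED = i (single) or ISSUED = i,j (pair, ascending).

t=0 i0:mul ; RAW+WAW r0
t=1 i1:sll ; RAW r0
t=2 i2/i3:sub and ; pair
t=3 i4:xor ; RAW r3
t=4 i5:beq ; no-port BR/BR
t=5 i6/i7:bne sll ; pair

ISSUED = 5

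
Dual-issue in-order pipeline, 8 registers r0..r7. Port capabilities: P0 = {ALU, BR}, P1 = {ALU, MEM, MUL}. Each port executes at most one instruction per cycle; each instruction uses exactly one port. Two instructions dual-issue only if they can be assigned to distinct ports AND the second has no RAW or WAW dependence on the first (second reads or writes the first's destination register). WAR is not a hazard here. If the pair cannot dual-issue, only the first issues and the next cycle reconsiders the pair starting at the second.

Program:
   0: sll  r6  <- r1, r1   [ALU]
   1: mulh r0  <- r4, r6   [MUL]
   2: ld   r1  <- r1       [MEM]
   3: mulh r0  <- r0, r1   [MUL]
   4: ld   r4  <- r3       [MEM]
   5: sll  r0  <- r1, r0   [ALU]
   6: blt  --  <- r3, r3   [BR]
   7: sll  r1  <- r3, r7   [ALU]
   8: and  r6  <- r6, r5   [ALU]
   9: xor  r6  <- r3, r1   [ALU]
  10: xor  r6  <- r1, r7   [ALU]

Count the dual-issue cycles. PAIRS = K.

#0 head=0: sll i0 RAW r6
#1 head=1: mulh i1 no-port MUL/MEM
#2 head=2: ld i2 no-port MEM/MUL
#3 head=3: mulh i3 no-port MUL/MEM
#4 head=4: ld+sll i4,i5 2-wide
#5 head=6: blt+sll i6,i7 2-wide
#6 head=8: and i8 WAW r6
#7 head=9: xor i9 WAW r6
#8 head=10: xor i10 tail

PAIRS = 2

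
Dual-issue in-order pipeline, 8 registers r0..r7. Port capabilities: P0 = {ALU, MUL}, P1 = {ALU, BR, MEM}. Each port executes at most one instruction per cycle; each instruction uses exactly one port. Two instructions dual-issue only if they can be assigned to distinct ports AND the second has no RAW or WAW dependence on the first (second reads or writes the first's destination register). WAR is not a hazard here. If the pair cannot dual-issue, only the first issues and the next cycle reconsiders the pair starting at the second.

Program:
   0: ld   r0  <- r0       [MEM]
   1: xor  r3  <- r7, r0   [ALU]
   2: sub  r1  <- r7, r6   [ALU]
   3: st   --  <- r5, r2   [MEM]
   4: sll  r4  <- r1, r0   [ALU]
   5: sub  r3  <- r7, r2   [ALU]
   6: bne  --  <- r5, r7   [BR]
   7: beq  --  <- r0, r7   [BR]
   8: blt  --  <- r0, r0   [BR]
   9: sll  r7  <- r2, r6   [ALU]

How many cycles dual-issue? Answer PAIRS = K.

c0: i0 ld  RAW r0
c1: i1,i2 xor+sub  dual
c2: i3,i4 st+sll  dual
c3: i5,i6 sub+bne  dual
c4: i7 beq  no-port BR/BR
c5: i8,i9 blt+sll  dual

PAIRS = 4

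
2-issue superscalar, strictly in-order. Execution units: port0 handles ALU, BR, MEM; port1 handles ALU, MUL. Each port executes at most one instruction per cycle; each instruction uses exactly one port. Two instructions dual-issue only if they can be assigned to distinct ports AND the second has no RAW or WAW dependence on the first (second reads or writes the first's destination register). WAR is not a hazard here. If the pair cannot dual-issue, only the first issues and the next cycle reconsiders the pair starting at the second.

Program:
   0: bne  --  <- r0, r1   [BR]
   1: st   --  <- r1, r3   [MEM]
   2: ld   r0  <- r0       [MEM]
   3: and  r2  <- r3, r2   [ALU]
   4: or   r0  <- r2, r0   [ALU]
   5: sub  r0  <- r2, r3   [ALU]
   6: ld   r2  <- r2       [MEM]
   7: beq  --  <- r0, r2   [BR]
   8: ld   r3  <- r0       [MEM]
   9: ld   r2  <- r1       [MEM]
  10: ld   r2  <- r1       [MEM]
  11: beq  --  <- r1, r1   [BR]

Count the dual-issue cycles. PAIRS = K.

PAIRS = 2

c0: i0 bne.BR  no-port BR/MEM
c1: i1 st.MEM  no-port MEM/MEM
c2: i2,i3 ld.MEM;and.ALU  pair
c3: i4 or.ALU  WAW r0
c4: i5,i6 sub.ALU;ld.MEM  pair
c5: i7 beq.BR  no-port BR/MEM
c6: i8 ld.MEM  no-port MEM/MEM
c7: i9 ld.MEM  no-port MEM/MEM
c8: i10 ld.MEM  no-port MEM/BR
c9: i11 beq.BR  tail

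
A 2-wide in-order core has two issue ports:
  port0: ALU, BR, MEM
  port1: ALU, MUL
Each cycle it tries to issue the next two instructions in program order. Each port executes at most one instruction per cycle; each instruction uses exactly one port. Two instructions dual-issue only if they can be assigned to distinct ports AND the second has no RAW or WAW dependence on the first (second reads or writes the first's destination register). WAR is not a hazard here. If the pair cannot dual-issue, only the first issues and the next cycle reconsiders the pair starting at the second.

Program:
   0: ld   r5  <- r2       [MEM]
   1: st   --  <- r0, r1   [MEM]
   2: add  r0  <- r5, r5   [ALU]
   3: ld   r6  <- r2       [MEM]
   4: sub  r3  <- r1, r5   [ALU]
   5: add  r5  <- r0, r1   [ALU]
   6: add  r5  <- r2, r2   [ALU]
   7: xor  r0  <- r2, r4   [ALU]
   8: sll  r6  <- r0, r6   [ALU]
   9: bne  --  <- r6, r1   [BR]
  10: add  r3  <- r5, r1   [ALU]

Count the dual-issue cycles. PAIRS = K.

PAIRS = 4

c0: i0 ld  no-port MEM/MEM
c1: i1&i2 st/add  pair
c2: i3&i4 ld/sub  pair
c3: i5 add  WAW r5
c4: i6&i7 add/xor  pair
c5: i8 sll  RAW r6
c6: i9&i10 bne/add  pair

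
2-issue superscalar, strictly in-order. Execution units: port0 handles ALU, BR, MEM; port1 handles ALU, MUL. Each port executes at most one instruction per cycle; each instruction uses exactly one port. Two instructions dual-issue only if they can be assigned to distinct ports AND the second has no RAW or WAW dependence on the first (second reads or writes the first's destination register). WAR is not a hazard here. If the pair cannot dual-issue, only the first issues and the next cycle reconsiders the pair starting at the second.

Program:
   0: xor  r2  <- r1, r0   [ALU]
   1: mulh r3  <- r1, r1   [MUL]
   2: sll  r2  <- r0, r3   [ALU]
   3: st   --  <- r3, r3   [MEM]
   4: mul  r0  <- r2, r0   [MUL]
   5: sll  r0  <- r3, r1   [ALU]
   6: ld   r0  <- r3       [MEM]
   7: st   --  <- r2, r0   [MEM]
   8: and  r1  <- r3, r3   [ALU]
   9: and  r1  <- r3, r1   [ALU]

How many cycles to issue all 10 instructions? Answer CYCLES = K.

CYCLES = 7

t=0 i0&i1:xor.ALU;mulh.MUL ; pair
t=1 i2&i3:sll.ALU;st.MEM ; pair
t=2 i4:mul.MUL ; WAW r0
t=3 i5:sll.ALU ; WAW r0
t=4 i6:ld.MEM ; no-port MEM/MEM
t=5 i7&i8:st.MEM;and.ALU ; pair
t=6 i9:and.ALU ; tail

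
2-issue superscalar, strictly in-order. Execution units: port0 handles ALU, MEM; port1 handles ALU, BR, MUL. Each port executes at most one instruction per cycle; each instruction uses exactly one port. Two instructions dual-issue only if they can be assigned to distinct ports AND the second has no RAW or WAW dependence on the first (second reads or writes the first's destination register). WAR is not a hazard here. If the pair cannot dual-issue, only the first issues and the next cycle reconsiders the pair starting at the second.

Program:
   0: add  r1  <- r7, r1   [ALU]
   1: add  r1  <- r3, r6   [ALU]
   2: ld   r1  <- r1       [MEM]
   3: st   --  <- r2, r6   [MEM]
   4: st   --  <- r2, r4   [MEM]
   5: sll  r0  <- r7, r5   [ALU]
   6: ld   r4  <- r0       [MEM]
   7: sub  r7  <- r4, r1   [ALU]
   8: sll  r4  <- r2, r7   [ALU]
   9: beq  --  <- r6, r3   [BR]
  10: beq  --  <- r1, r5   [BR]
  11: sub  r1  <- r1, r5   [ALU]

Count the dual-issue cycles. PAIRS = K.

PAIRS = 3

t=0 i0:add ; WAW r1
t=1 i1:add ; RAW+WAW r1
t=2 i2:ld ; no-port MEM/MEM
t=3 i3:st ; no-port MEM/MEM
t=4 i4+i5:st sll ; 2-wide
t=5 i6:ld ; RAW r4
t=6 i7:sub ; RAW r7
t=7 i8+i9:sll beq ; 2-wide
t=8 i10+i11:beq sub ; 2-wide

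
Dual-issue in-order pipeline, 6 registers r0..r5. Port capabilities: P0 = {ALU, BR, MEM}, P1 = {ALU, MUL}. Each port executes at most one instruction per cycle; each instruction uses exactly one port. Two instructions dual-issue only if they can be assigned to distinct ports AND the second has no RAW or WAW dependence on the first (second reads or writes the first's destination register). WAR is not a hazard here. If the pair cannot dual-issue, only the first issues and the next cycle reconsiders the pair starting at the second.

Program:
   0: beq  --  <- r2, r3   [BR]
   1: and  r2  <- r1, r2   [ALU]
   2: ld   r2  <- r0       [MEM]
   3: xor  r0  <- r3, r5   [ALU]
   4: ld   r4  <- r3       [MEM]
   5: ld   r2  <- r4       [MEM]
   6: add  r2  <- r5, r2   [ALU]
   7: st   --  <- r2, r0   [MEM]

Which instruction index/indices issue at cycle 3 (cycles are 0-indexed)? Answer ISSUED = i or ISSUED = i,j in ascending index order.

#0 head=0: beq.BR+and.ALU i0&i1 dual
#1 head=2: ld.MEM+xor.ALU i2&i3 dual
#2 head=4: ld.MEM i4 no-port MEM/MEM
#3 head=5: ld.MEM i5 RAW+WAW r2
#4 head=6: add.ALU i6 RAW r2
#5 head=7: st.MEM i7 tail

ISSUED = 5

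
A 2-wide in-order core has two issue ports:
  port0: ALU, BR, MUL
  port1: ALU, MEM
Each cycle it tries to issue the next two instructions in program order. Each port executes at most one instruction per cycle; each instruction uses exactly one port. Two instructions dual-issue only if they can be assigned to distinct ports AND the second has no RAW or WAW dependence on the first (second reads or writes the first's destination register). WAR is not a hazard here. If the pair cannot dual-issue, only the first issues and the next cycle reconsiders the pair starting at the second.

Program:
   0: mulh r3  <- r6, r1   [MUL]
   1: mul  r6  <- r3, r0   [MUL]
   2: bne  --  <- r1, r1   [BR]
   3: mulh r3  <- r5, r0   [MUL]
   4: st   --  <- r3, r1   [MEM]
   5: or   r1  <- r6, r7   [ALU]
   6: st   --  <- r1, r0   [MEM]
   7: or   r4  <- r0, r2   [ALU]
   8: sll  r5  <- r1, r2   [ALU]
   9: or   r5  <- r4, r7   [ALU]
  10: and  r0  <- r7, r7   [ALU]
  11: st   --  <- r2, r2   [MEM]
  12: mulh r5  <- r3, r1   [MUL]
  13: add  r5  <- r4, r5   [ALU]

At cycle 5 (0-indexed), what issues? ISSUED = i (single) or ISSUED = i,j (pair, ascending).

0. mulh @i0  | no-port MUL/MUL
1. mul @i1  | no-port MUL/BR
2. bne @i2  | no-port BR/MUL
3. mulh @i3  | RAW r3
4. st+or @i4&i5  | 2-wide
5. st+or @i6&i7  | 2-wide
6. sll @i8  | WAW r5
7. or+and @i9&i10  | 2-wide
8. st+mulh @i11&i12  | 2-wide
9. add @i13  | tail

ISSUED = 6,7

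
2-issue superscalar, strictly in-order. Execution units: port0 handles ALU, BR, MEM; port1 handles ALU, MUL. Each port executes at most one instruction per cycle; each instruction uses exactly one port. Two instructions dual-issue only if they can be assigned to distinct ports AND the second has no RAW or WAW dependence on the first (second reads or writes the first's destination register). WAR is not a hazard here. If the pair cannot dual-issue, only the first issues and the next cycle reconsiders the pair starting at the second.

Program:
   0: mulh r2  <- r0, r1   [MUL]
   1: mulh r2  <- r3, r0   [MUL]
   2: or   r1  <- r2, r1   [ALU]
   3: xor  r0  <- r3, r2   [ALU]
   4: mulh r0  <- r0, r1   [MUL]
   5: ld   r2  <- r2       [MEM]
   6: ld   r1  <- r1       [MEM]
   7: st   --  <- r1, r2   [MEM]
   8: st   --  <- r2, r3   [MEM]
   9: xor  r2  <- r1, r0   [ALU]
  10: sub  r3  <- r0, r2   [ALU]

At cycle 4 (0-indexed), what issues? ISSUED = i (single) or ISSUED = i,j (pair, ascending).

ISSUED = 6

  cy0 -> i0 (mulh) no-port MUL/MUL
  cy1 -> i1 (mulh) RAW r2
  cy2 -> i2&i3 (or;xor) 2-wide
  cy3 -> i4&i5 (mulh;ld) 2-wide
  cy4 -> i6 (ld) no-port MEM/MEM
  cy5 -> i7 (st) no-port MEM/MEM
  cy6 -> i8&i9 (st;xor) 2-wide
  cy7 -> i10 (sub) tail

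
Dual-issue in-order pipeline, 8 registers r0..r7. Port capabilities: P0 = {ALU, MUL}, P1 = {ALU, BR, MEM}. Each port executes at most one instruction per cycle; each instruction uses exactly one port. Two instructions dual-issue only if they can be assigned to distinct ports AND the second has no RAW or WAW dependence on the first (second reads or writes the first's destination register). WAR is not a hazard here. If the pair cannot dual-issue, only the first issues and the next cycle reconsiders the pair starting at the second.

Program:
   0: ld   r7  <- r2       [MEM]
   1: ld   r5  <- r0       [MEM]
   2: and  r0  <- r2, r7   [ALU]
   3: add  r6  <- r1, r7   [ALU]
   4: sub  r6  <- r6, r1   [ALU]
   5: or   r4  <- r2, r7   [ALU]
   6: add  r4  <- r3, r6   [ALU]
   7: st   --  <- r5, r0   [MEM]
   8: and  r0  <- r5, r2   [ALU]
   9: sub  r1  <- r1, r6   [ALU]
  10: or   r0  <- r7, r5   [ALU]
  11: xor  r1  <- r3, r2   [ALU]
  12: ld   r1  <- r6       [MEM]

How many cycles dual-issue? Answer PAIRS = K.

PAIRS = 5

  cy0 -> i0 (ld) no-port MEM/MEM
  cy1 -> i1/i2 (ld/and) 2-wide
  cy2 -> i3 (add) RAW+WAW r6
  cy3 -> i4/i5 (sub/or) 2-wide
  cy4 -> i6/i7 (add/st) 2-wide
  cy5 -> i8/i9 (and/sub) 2-wide
  cy6 -> i10/i11 (or/xor) 2-wide
  cy7 -> i12 (ld) tail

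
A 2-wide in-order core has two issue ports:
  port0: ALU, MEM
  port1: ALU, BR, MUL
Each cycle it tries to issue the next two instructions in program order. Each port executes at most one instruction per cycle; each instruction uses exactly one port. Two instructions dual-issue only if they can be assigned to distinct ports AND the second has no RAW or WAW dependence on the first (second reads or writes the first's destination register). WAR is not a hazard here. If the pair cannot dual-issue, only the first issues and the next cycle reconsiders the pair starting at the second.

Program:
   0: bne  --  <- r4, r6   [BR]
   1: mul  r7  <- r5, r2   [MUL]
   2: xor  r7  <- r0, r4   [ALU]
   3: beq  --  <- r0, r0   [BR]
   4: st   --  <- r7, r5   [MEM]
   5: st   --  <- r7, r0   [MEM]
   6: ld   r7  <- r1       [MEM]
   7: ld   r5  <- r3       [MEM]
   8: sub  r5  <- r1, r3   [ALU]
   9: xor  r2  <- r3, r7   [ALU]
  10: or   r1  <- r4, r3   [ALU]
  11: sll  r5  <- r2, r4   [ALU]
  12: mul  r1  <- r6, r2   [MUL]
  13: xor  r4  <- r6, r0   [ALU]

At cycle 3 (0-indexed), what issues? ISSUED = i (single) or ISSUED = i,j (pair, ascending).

c0: i0 bne.BR  no-port BR/MUL
c1: i1 mul.MUL  WAW r7
c2: i2,i3 xor.ALU+beq.BR  pair
c3: i4 st.MEM  no-port MEM/MEM
c4: i5 st.MEM  no-port MEM/MEM
c5: i6 ld.MEM  no-port MEM/MEM
c6: i7 ld.MEM  WAW r5
c7: i8,i9 sub.ALU+xor.ALU  pair
c8: i10,i11 or.ALU+sll.ALU  pair
c9: i12,i13 mul.MUL+xor.ALU  pair

ISSUED = 4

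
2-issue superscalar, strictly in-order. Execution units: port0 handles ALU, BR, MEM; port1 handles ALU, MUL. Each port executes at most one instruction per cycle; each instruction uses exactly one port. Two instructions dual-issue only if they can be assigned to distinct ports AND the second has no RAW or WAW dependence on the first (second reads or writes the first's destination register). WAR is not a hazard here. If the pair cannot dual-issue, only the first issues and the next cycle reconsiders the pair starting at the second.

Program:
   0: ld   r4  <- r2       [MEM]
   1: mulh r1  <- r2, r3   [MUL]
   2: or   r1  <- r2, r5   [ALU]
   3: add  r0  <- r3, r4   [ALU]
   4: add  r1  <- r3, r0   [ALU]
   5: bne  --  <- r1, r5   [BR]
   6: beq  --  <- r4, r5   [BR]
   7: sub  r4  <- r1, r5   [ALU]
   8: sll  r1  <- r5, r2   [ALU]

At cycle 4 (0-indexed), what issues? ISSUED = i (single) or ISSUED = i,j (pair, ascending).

ISSUED = 6,7

0. ld/mulh @i0,i1  | pair
1. or/add @i2,i3  | pair
2. add @i4  | RAW r1
3. bne @i5  | no-port BR/BR
4. beq/sub @i6,i7  | pair
5. sll @i8  | tail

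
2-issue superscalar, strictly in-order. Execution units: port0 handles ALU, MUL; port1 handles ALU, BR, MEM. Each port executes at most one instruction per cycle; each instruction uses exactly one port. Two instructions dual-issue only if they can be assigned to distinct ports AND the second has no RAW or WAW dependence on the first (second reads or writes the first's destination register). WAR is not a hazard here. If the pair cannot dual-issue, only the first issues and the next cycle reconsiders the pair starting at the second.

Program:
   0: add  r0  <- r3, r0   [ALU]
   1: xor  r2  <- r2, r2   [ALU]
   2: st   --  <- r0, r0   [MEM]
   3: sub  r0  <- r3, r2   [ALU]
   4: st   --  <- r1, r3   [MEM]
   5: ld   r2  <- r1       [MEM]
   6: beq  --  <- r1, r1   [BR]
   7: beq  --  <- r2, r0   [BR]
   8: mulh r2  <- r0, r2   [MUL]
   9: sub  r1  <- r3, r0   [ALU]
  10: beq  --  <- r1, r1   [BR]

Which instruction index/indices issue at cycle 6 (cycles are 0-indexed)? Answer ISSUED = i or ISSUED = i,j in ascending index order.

ISSUED = 9

t=0 i0/i1:add.ALU/xor.ALU ; pair
t=1 i2/i3:st.MEM/sub.ALU ; pair
t=2 i4:st.MEM ; no-port MEM/MEM
t=3 i5:ld.MEM ; no-port MEM/BR
t=4 i6:beq.BR ; no-port BR/BR
t=5 i7/i8:beq.BR/mulh.MUL ; pair
t=6 i9:sub.ALU ; RAW r1
t=7 i10:beq.BR ; tail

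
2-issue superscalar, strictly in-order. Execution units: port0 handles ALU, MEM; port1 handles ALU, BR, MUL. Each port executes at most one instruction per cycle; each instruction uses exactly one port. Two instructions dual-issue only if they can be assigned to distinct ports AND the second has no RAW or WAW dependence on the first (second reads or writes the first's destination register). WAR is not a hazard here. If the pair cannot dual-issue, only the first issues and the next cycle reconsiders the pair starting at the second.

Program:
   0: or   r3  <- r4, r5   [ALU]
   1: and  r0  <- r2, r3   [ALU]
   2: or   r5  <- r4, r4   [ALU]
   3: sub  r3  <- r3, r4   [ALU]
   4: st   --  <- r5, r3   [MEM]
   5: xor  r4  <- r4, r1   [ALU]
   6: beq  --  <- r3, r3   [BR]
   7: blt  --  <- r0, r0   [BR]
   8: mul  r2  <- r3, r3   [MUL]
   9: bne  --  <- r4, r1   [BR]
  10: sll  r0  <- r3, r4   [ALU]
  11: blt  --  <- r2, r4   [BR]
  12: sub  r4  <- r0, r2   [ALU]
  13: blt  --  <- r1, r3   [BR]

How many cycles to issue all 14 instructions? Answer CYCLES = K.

CYCLES = 10

0. or @i0  | RAW r3
1. and or @i1&i2  | dual
2. sub @i3  | RAW r3
3. st xor @i4&i5  | dual
4. beq @i6  | no-port BR/BR
5. blt @i7  | no-port BR/MUL
6. mul @i8  | no-port MUL/BR
7. bne sll @i9&i10  | dual
8. blt sub @i11&i12  | dual
9. blt @i13  | tail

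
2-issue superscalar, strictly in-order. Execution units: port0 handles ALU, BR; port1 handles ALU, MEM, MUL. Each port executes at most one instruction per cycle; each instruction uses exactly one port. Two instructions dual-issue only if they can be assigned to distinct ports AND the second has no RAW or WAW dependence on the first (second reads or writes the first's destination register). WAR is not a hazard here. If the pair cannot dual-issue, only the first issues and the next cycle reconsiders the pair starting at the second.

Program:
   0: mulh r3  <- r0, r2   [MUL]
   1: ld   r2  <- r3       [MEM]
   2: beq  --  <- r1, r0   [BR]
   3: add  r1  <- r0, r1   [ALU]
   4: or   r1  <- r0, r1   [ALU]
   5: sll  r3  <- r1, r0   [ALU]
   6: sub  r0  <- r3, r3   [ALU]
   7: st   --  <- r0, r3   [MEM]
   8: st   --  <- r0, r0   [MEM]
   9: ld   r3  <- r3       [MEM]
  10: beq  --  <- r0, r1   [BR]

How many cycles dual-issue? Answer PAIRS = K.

PAIRS = 2

0. mulh.MUL @i0  | no-port MUL/MEM
1. ld.MEM+beq.BR @i1&i2  | pair
2. add.ALU @i3  | RAW+WAW r1
3. or.ALU @i4  | RAW r1
4. sll.ALU @i5  | RAW r3
5. sub.ALU @i6  | RAW r0
6. st.MEM @i7  | no-port MEM/MEM
7. st.MEM @i8  | no-port MEM/MEM
8. ld.MEM+beq.BR @i9&i10  | pair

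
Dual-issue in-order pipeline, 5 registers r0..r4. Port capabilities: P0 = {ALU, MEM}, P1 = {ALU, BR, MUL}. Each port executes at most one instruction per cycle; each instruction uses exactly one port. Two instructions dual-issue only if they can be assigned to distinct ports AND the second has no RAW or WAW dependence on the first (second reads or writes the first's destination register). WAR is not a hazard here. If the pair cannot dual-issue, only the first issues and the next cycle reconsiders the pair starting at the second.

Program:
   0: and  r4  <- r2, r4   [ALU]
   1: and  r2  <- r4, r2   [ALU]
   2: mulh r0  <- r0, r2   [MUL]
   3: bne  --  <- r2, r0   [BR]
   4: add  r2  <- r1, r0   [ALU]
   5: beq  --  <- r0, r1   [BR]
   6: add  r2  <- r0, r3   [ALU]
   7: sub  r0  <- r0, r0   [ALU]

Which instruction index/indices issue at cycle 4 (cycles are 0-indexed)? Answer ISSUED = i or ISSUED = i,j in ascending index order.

[0] i0  and.ALU  -- RAW r4
[1] i1  and.ALU  -- RAW r2
[2] i2  mulh.MUL  -- no-port MUL/BR
[3] i3/i4  bne.BR+add.ALU  -- dual
[4] i5/i6  beq.BR+add.ALU  -- dual
[5] i7  sub.ALU  -- tail

ISSUED = 5,6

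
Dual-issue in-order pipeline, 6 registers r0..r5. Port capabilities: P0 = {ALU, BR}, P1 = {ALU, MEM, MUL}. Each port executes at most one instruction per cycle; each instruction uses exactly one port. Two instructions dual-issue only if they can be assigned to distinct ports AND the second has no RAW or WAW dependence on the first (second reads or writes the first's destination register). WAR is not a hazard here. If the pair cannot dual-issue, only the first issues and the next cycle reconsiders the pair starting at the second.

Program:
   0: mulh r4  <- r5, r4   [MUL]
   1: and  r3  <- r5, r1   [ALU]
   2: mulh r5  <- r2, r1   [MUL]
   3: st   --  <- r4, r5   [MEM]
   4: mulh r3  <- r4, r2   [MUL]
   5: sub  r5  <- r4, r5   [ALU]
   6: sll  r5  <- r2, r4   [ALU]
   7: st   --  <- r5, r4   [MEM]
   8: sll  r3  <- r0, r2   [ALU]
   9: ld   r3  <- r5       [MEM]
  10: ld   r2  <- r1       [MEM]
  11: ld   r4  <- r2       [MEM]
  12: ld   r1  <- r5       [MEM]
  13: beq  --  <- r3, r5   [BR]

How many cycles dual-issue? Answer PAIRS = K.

PAIRS = 4

c0: i0&i1 mulh.MUL+and.ALU  pair
c1: i2 mulh.MUL  no-port MUL/MEM
c2: i3 st.MEM  no-port MEM/MUL
c3: i4&i5 mulh.MUL+sub.ALU  pair
c4: i6 sll.ALU  RAW r5
c5: i7&i8 st.MEM+sll.ALU  pair
c6: i9 ld.MEM  no-port MEM/MEM
c7: i10 ld.MEM  no-port MEM/MEM
c8: i11 ld.MEM  no-port MEM/MEM
c9: i12&i13 ld.MEM+beq.BR  pair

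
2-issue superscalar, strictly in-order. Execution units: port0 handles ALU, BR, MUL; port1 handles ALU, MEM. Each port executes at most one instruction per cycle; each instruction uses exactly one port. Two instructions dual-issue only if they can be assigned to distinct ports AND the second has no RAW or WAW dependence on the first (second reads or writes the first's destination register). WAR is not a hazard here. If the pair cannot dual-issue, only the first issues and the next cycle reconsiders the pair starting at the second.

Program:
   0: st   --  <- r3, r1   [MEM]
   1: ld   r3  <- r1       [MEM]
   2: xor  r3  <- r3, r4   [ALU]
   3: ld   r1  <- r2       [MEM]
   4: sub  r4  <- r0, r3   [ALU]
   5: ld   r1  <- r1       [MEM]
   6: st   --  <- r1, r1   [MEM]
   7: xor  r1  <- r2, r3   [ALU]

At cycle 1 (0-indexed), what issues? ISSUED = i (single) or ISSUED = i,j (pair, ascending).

c0: i0 st  no-port MEM/MEM
c1: i1 ld  RAW+WAW r3
c2: i2,i3 xor ld  dual
c3: i4,i5 sub ld  dual
c4: i6,i7 st xor  dual

ISSUED = 1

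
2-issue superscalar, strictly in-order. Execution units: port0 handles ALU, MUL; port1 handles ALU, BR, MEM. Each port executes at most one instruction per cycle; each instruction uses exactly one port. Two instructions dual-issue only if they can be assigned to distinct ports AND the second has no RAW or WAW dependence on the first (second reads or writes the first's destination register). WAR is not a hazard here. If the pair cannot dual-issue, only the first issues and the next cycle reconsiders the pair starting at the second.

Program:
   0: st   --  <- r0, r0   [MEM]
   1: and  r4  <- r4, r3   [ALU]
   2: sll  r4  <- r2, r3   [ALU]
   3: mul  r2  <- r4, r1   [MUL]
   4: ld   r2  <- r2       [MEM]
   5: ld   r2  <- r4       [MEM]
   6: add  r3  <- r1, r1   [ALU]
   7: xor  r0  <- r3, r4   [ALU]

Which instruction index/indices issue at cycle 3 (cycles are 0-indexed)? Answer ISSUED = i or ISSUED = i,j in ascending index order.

t=0 i0+i1:st.MEM and.ALU ; pair
t=1 i2:sll.ALU ; RAW r4
t=2 i3:mul.MUL ; RAW+WAW r2
t=3 i4:ld.MEM ; no-port MEM/MEM
t=4 i5+i6:ld.MEM add.ALU ; pair
t=5 i7:xor.ALU ; tail

ISSUED = 4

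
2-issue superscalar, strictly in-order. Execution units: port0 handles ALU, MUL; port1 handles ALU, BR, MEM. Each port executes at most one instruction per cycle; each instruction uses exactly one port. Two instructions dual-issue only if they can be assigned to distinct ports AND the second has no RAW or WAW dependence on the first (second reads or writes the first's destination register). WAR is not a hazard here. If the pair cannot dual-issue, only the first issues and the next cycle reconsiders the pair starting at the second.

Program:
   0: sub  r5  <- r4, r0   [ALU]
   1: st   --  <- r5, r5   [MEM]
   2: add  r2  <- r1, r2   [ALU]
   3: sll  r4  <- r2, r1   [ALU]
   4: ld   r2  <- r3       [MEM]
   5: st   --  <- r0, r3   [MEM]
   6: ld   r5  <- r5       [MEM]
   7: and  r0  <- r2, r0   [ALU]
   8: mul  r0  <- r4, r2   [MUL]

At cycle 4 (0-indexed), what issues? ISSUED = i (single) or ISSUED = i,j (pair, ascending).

ISSUED = 6,7

[0] i0  sub.ALU  -- RAW r5
[1] i1+i2  st.MEM;add.ALU  -- pair
[2] i3+i4  sll.ALU;ld.MEM  -- pair
[3] i5  st.MEM  -- no-port MEM/MEM
[4] i6+i7  ld.MEM;and.ALU  -- pair
[5] i8  mul.MUL  -- tail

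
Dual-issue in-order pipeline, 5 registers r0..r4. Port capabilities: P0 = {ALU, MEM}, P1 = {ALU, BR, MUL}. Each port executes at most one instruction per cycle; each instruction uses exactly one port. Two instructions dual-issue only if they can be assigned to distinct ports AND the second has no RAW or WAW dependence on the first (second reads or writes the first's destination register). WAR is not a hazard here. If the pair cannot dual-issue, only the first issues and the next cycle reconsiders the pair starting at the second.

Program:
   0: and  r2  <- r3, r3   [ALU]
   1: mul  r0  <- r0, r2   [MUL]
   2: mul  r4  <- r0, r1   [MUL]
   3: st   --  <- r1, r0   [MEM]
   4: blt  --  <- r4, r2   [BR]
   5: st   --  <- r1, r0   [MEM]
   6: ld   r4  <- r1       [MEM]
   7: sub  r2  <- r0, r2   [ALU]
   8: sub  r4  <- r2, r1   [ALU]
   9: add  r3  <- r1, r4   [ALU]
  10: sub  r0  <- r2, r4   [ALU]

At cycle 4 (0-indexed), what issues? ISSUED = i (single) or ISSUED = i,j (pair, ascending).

t=0 i0:and.ALU ; RAW r2
t=1 i1:mul.MUL ; no-port MUL/MUL
t=2 i2&i3:mul.MUL st.MEM ; pair
t=3 i4&i5:blt.BR st.MEM ; pair
t=4 i6&i7:ld.MEM sub.ALU ; pair
t=5 i8:sub.ALU ; RAW r4
t=6 i9&i10:add.ALU sub.ALU ; pair

ISSUED = 6,7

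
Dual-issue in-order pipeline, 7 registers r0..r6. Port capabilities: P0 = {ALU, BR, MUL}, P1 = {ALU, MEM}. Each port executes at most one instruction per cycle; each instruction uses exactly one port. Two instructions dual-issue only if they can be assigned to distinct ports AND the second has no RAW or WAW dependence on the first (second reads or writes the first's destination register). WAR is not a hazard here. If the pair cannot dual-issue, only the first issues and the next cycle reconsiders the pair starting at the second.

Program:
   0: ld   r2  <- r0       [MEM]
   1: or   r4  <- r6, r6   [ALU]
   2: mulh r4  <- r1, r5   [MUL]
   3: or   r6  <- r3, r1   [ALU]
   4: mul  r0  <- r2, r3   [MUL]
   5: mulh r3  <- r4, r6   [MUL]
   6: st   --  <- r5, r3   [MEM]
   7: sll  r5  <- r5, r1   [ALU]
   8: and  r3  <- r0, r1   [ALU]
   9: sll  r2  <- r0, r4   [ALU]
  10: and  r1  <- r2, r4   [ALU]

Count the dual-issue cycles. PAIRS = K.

c0: i0,i1 ld.MEM or.ALU  2-wide
c1: i2,i3 mulh.MUL or.ALU  2-wide
c2: i4 mul.MUL  no-port MUL/MUL
c3: i5 mulh.MUL  RAW r3
c4: i6,i7 st.MEM sll.ALU  2-wide
c5: i8,i9 and.ALU sll.ALU  2-wide
c6: i10 and.ALU  tail

PAIRS = 4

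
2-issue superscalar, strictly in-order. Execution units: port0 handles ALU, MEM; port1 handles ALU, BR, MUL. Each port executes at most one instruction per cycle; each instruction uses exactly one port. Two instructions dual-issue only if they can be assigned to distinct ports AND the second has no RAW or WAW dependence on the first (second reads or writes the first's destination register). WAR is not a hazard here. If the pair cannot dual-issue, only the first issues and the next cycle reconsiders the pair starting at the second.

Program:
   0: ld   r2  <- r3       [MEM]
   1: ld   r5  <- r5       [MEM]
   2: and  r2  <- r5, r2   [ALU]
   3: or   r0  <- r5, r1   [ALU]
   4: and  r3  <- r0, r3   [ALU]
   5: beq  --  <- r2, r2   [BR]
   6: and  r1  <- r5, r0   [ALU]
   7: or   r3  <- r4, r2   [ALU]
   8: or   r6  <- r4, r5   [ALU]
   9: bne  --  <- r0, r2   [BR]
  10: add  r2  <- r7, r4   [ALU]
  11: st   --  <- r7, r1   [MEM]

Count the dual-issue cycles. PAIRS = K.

PAIRS = 5

c0: i0 ld.MEM  no-port MEM/MEM
c1: i1 ld.MEM  RAW r5
c2: i2,i3 and.ALU+or.ALU  2-wide
c3: i4,i5 and.ALU+beq.BR  2-wide
c4: i6,i7 and.ALU+or.ALU  2-wide
c5: i8,i9 or.ALU+bne.BR  2-wide
c6: i10,i11 add.ALU+st.MEM  2-wide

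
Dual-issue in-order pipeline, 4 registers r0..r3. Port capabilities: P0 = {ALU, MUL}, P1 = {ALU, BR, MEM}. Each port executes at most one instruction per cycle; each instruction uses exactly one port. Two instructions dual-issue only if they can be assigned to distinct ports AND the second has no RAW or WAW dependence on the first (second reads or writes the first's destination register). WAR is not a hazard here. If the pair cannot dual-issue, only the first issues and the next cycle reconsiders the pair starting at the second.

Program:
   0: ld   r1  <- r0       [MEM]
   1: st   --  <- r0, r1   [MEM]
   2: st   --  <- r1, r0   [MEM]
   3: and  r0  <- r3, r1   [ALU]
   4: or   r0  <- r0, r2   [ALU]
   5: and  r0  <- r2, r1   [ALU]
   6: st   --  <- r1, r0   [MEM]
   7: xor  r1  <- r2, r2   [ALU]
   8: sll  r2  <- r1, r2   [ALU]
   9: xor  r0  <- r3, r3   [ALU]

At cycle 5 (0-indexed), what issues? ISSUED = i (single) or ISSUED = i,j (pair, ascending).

t=0 i0:ld.MEM ; no-port MEM/MEM
t=1 i1:st.MEM ; no-port MEM/MEM
t=2 i2,i3:st.MEM+and.ALU ; dual
t=3 i4:or.ALU ; WAW r0
t=4 i5:and.ALU ; RAW r0
t=5 i6,i7:st.MEM+xor.ALU ; dual
t=6 i8,i9:sll.ALU+xor.ALU ; dual

ISSUED = 6,7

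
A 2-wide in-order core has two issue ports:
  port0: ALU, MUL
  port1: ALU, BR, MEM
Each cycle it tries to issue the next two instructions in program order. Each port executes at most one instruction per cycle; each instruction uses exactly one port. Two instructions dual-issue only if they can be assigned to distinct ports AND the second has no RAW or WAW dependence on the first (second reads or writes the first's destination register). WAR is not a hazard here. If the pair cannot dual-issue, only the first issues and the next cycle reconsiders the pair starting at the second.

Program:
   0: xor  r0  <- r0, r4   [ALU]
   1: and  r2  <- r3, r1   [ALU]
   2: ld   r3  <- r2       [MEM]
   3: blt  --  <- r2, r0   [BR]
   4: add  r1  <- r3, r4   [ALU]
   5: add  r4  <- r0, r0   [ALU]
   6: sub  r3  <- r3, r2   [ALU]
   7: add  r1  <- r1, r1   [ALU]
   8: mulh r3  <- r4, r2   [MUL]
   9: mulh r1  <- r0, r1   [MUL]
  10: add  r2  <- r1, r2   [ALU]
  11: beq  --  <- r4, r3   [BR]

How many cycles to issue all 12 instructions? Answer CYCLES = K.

CYCLES = 7

0. xor/and @i0+i1  | dual
1. ld @i2  | no-port MEM/BR
2. blt/add @i3+i4  | dual
3. add/sub @i5+i6  | dual
4. add/mulh @i7+i8  | dual
5. mulh @i9  | RAW r1
6. add/beq @i10+i11  | dual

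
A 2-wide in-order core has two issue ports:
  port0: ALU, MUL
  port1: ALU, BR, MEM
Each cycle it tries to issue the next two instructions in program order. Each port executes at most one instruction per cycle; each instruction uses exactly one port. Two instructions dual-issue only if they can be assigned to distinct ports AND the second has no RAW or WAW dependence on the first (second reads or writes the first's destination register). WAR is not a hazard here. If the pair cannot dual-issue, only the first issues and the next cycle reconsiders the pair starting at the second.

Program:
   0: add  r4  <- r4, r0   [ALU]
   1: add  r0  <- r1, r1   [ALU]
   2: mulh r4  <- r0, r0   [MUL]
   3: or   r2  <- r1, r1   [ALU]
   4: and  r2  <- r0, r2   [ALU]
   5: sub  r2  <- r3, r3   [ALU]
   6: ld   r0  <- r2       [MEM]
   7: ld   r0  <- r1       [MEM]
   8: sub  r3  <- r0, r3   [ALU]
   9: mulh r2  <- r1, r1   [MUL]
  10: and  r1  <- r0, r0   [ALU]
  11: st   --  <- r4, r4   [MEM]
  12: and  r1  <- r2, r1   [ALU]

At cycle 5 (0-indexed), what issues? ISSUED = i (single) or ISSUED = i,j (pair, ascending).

ISSUED = 7

c0: i0,i1 add.ALU;add.ALU  dual
c1: i2,i3 mulh.MUL;or.ALU  dual
c2: i4 and.ALU  WAW r2
c3: i5 sub.ALU  RAW r2
c4: i6 ld.MEM  no-port MEM/MEM
c5: i7 ld.MEM  RAW r0
c6: i8,i9 sub.ALU;mulh.MUL  dual
c7: i10,i11 and.ALU;st.MEM  dual
c8: i12 and.ALU  tail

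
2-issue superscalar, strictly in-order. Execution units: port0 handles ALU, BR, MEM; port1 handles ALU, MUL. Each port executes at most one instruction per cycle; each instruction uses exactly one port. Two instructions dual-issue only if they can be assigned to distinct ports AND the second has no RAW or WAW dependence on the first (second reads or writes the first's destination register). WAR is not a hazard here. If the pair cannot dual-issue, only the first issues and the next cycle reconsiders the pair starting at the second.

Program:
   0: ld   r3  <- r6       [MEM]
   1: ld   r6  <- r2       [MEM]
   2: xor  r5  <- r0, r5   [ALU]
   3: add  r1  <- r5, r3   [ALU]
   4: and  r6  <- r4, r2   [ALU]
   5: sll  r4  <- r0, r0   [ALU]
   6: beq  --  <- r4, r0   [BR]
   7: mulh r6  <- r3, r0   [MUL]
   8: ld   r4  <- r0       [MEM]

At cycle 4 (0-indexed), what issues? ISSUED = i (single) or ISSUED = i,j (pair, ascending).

ISSUED = 6,7

t=0 i0:ld ; no-port MEM/MEM
t=1 i1&i2:ld+xor ; pair
t=2 i3&i4:add+and ; pair
t=3 i5:sll ; RAW r4
t=4 i6&i7:beq+mulh ; pair
t=5 i8:ld ; tail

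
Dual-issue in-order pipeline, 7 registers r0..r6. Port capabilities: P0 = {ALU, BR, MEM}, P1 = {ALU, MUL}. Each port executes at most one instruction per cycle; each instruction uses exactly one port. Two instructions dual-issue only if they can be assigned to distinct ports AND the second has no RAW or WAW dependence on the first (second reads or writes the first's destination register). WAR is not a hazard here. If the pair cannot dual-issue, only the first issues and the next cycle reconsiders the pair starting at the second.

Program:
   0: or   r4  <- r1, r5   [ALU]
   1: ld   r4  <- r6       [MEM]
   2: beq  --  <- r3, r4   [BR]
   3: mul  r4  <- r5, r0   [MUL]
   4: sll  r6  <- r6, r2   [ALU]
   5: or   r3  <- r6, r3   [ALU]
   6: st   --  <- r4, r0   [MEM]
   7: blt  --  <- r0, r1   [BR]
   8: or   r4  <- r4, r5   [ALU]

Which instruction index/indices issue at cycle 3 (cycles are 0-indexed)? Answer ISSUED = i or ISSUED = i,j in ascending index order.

ISSUED = 4

#0 head=0: or.ALU i0 WAW r4
#1 head=1: ld.MEM i1 no-port MEM/BR
#2 head=2: beq.BR mul.MUL i2&i3 pair
#3 head=4: sll.ALU i4 RAW r6
#4 head=5: or.ALU st.MEM i5&i6 pair
#5 head=7: blt.BR or.ALU i7&i8 pair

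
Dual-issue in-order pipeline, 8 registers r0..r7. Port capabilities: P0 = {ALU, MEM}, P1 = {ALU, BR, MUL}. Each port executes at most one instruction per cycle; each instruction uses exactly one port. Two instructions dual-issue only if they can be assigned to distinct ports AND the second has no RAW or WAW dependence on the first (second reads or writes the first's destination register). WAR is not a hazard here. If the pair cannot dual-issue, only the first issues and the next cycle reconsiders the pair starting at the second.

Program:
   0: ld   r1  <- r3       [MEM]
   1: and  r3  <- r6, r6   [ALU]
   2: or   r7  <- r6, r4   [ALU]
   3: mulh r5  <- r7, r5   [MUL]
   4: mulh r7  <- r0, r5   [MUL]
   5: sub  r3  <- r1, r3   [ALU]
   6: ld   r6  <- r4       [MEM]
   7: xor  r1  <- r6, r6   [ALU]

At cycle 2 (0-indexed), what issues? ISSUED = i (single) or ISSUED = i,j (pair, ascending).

0. ld.MEM+and.ALU @i0/i1  | 2-wide
1. or.ALU @i2  | RAW r7
2. mulh.MUL @i3  | no-port MUL/MUL
3. mulh.MUL+sub.ALU @i4/i5  | 2-wide
4. ld.MEM @i6  | RAW r6
5. xor.ALU @i7  | tail

ISSUED = 3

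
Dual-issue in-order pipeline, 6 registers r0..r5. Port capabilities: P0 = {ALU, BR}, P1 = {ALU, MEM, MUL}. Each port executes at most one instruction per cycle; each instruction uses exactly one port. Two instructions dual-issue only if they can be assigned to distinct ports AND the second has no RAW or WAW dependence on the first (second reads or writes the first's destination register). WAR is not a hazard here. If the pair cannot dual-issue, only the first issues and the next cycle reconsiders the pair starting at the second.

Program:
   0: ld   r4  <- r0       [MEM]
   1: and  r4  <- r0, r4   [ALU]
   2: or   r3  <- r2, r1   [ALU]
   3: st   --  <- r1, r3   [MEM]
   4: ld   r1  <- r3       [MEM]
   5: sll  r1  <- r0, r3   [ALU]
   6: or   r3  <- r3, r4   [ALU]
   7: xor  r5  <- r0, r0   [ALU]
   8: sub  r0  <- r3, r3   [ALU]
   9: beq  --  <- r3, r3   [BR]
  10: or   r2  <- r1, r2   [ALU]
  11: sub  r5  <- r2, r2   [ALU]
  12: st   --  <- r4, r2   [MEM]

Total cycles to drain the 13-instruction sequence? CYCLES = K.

  cy0 -> i0 (ld.MEM) RAW+WAW r4
  cy1 -> i1&i2 (and.ALU+or.ALU) pair
  cy2 -> i3 (st.MEM) no-port MEM/MEM
  cy3 -> i4 (ld.MEM) WAW r1
  cy4 -> i5&i6 (sll.ALU+or.ALU) pair
  cy5 -> i7&i8 (xor.ALU+sub.ALU) pair
  cy6 -> i9&i10 (beq.BR+or.ALU) pair
  cy7 -> i11&i12 (sub.ALU+st.MEM) pair

CYCLES = 8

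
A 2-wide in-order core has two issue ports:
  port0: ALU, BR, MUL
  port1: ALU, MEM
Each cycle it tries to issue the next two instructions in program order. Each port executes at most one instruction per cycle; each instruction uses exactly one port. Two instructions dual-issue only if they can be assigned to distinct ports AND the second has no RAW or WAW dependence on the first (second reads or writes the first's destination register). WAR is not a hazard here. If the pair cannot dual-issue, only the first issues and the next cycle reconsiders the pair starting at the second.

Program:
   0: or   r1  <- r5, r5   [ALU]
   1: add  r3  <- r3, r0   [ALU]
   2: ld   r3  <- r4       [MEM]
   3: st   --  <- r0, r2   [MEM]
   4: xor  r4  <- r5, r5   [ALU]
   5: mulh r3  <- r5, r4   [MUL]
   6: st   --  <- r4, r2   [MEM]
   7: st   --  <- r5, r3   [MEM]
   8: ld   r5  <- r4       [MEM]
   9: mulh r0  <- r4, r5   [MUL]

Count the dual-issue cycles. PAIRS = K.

PAIRS = 3

0. or add @i0/i1  | 2-wide
1. ld @i2  | no-port MEM/MEM
2. st xor @i3/i4  | 2-wide
3. mulh st @i5/i6  | 2-wide
4. st @i7  | no-port MEM/MEM
5. ld @i8  | RAW r5
6. mulh @i9  | tail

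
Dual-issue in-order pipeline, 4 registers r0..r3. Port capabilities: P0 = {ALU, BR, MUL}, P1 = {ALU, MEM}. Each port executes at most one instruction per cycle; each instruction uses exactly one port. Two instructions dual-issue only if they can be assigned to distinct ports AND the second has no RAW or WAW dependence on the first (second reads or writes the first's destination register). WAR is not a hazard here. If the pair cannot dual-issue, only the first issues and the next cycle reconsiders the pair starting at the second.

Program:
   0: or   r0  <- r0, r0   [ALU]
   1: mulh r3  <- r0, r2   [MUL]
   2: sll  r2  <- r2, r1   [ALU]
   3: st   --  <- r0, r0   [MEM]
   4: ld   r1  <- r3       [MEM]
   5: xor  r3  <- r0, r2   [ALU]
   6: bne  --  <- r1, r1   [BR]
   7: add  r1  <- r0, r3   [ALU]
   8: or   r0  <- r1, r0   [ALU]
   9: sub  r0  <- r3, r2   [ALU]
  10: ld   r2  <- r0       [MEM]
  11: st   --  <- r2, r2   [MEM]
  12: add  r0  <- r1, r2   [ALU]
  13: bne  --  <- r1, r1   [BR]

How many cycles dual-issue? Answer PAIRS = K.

PAIRS = 4

#0 head=0: or i0 RAW r0
#1 head=1: mulh/sll i1,i2 dual
#2 head=3: st i3 no-port MEM/MEM
#3 head=4: ld/xor i4,i5 dual
#4 head=6: bne/add i6,i7 dual
#5 head=8: or i8 WAW r0
#6 head=9: sub i9 RAW r0
#7 head=10: ld i10 no-port MEM/MEM
#8 head=11: st/add i11,i12 dual
#9 head=13: bne i13 tail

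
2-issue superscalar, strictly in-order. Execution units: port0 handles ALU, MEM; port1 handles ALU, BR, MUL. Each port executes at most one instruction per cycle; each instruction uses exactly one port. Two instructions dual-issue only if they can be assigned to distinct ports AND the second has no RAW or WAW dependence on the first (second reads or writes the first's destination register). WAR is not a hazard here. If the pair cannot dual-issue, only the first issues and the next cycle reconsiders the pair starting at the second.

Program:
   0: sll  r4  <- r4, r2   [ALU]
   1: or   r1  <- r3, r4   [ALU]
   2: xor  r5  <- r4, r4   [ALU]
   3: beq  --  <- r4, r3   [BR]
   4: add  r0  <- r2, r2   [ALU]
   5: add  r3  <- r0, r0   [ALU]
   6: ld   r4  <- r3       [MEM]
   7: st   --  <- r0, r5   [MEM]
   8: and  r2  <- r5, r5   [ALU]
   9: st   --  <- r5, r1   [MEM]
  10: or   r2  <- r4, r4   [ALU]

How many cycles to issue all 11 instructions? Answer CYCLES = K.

CYCLES = 7

[0] i0  sll  -- RAW r4
[1] i1+i2  or xor  -- dual
[2] i3+i4  beq add  -- dual
[3] i5  add  -- RAW r3
[4] i6  ld  -- no-port MEM/MEM
[5] i7+i8  st and  -- dual
[6] i9+i10  st or  -- dual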